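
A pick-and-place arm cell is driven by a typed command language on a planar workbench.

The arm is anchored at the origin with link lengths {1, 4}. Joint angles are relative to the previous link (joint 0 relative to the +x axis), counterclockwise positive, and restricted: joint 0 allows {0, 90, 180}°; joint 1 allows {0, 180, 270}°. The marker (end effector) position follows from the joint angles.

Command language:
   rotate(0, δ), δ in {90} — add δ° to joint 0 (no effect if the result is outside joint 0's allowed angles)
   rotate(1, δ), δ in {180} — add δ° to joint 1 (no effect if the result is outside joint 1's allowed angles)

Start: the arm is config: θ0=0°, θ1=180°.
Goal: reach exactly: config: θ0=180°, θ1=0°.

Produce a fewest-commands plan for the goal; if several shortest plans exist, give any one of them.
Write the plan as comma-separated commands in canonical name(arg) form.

t0: config: θ0=0°, θ1=180°
t=1 rotate(0, 90) ⇒ config: θ0=90°, θ1=180°
t=2 rotate(0, 90) ⇒ config: θ0=180°, θ1=180°
t=3 rotate(1, 180) ⇒ config: θ0=180°, θ1=0°
nothing shorter than 3 reaches the goal.

rotate(0, 90), rotate(0, 90), rotate(1, 180)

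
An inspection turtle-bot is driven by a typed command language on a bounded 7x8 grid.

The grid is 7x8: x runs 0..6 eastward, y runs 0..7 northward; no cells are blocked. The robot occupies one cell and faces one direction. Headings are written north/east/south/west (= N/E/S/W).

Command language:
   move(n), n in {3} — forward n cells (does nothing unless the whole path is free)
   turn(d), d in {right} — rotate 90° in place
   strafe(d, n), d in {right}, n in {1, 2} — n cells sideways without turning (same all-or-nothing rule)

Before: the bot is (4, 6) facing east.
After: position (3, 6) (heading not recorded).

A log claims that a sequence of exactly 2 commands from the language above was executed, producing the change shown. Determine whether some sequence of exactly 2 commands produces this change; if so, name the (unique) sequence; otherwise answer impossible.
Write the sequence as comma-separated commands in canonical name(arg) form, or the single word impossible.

turn(right), strafe(right, 1)

key: running strafe(right, 1) before turn(right) would end elsewhere — order is forced
from: (4, 6) facing east
[1] after turn(right): (4, 6) facing south
[2] after strafe(right, 1): (3, 6) facing south
no other 2-command option fits: unique.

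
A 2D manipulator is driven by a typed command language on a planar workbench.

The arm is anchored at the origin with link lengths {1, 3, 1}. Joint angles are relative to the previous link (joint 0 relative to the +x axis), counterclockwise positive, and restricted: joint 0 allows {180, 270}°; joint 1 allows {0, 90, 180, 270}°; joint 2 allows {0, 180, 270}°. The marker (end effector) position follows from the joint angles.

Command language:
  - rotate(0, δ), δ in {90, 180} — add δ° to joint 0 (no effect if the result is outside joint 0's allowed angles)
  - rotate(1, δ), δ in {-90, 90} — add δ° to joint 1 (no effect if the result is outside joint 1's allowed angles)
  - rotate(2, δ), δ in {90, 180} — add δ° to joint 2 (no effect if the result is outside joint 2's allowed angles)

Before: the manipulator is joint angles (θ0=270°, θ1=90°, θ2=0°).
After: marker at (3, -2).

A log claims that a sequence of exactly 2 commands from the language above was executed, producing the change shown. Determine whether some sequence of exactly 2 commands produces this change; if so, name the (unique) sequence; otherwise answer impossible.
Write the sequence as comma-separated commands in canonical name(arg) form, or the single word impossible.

key: order matters: swapping rotate(2, 180) and rotate(2, 90) lands elsewhere
initial: joint angles (θ0=270°, θ1=90°, θ2=0°)
[1] after rotate(2, 180): joint angles (θ0=270°, θ1=90°, θ2=180°)
[2] after rotate(2, 90): joint angles (θ0=270°, θ1=90°, θ2=270°)
uniquely the one of 36 2-step routes that fits.

rotate(2, 180), rotate(2, 90)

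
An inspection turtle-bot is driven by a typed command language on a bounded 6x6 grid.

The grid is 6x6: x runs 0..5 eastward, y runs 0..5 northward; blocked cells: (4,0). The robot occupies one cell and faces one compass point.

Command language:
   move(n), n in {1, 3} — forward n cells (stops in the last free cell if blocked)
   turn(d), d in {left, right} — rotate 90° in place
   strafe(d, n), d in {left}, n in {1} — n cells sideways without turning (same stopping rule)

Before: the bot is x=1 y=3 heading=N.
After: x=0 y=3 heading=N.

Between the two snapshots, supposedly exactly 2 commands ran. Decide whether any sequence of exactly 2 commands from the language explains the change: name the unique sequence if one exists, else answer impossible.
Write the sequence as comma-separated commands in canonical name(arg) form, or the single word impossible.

key: heading stays N — no command in the sequence turns
from: x=1 y=3 heading=N
t=1 strafe(left, 1) ⇒ x=0 y=3 heading=N
t=2 strafe(left, 1) ⇒ x=0 y=3 heading=N
all 25 alternatives checked — unique.

strafe(left, 1), strafe(left, 1)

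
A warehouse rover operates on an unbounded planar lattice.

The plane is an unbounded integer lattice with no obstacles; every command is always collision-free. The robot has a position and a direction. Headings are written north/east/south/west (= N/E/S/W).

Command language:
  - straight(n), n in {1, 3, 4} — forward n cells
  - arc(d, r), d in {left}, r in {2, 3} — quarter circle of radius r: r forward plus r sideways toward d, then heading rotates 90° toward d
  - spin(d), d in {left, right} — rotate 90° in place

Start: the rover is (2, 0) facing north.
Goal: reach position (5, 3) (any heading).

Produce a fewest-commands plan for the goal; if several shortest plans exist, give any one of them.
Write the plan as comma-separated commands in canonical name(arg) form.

from: (2, 0) facing north
1. spin(right) → (2, 0) facing east
2. arc(left, 3) → (5, 3) facing north
nothing shorter than 2 reaches the goal.

spin(right), arc(left, 3)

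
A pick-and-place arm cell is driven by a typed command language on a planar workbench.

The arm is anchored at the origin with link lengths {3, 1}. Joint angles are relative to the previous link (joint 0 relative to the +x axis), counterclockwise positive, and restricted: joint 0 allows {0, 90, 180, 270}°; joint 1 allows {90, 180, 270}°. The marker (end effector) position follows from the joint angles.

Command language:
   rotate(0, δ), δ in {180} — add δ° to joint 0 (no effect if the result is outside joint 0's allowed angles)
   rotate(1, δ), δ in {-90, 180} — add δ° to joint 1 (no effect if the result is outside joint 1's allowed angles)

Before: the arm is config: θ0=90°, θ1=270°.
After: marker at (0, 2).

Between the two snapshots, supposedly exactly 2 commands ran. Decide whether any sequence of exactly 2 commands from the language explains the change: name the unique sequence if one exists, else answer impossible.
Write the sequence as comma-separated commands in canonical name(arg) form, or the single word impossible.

key: running rotate(1, 180) before rotate(1, -90) would end elsewhere — order is forced
from: config: θ0=90°, θ1=270°
1. rotate(1, -90) → config: θ0=90°, θ1=180°
2. rotate(1, 180) → config: θ0=90°, θ1=180°
all 9 alternatives checked — unique.

rotate(1, -90), rotate(1, 180)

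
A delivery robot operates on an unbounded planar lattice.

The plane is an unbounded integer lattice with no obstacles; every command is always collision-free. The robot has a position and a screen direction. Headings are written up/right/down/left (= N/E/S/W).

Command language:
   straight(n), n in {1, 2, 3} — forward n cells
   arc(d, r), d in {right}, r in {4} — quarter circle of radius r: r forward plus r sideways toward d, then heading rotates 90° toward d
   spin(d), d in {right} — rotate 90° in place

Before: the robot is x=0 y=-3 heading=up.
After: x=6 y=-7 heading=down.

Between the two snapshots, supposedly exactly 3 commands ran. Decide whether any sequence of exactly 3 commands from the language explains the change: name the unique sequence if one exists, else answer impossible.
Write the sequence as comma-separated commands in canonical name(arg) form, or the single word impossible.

spin(right), straight(2), arc(right, 4)

key: order matters: swapping spin(right) and arc(right, 4) lands elsewhere
from: x=0 y=-3 heading=up
[1] after spin(right): x=0 y=-3 heading=right
[2] after straight(2): x=2 y=-3 heading=right
[3] after arc(right, 4): x=6 y=-7 heading=down
uniquely the one of 125 3-step routes that fits.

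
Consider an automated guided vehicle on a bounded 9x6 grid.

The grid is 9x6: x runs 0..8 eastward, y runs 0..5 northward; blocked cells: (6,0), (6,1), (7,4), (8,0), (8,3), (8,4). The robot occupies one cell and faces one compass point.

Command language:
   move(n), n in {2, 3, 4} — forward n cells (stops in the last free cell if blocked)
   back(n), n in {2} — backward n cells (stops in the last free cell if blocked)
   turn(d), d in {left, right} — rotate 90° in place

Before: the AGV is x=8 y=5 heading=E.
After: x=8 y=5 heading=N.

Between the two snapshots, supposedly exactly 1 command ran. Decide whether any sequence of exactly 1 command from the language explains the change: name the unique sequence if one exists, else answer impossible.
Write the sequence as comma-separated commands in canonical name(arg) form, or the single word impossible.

turn(left)

key: (8,5) unchanged — the single command moves nothing
from: x=8 y=5 heading=E
step 1 (turn(left)): x=8 y=5 heading=N
no other 1-command option fits: unique.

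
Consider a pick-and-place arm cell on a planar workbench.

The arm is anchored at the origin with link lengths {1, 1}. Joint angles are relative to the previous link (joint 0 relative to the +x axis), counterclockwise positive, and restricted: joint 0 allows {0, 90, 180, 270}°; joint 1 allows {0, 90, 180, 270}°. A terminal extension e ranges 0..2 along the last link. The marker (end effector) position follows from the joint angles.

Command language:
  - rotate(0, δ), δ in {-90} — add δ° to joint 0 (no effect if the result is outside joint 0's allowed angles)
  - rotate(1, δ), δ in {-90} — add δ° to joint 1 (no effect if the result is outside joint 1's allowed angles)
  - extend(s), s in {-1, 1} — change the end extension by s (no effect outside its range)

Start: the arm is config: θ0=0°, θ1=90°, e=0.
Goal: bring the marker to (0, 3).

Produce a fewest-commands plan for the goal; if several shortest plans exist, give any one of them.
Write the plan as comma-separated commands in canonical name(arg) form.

extend(1), rotate(0, -90), rotate(0, -90), rotate(0, -90), rotate(1, -90)

initial: config: θ0=0°, θ1=90°, e=0
1. extend(1) → config: θ0=0°, θ1=90°, e=1
2. rotate(0, -90) → config: θ0=270°, θ1=90°, e=1
3. rotate(0, -90) → config: θ0=180°, θ1=90°, e=1
4. rotate(0, -90) → config: θ0=90°, θ1=90°, e=1
5. rotate(1, -90) → config: θ0=90°, θ1=0°, e=1
minimal: 5 command(s), checked below 5.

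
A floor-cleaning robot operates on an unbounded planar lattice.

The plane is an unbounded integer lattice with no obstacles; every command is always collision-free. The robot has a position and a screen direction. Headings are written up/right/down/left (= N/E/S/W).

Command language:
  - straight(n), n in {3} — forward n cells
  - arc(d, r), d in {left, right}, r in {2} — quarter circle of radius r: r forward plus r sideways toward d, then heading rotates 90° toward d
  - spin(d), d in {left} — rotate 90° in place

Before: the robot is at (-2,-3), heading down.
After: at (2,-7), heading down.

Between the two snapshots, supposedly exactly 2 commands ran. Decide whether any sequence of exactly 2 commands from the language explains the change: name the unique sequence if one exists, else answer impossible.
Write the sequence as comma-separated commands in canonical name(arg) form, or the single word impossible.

arc(left, 2), arc(right, 2)

key: running arc(right, 2) before arc(left, 2) would end elsewhere — order is forced
initial: at (-2,-3), heading down
step 1 (arc(left, 2)): at (0,-5), heading right
step 2 (arc(right, 2)): at (2,-7), heading down
all 16 alternatives checked — unique.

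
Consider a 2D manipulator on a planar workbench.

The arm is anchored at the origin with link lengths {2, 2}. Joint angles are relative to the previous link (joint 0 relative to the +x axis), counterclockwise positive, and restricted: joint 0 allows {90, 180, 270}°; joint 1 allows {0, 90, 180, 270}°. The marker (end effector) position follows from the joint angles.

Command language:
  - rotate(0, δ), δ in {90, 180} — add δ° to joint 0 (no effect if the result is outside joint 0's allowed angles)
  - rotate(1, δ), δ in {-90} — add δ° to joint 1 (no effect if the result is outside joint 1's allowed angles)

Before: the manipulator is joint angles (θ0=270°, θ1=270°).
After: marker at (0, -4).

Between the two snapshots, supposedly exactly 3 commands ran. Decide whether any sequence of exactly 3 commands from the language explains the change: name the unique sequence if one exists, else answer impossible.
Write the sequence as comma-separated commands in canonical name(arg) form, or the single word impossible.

rotate(1, -90), rotate(1, -90), rotate(1, -90)

begin: joint angles (θ0=270°, θ1=270°)
[1] after rotate(1, -90): joint angles (θ0=270°, θ1=180°)
[2] after rotate(1, -90): joint angles (θ0=270°, θ1=90°)
[3] after rotate(1, -90): joint angles (θ0=270°, θ1=0°)
all 27 alternatives checked — unique.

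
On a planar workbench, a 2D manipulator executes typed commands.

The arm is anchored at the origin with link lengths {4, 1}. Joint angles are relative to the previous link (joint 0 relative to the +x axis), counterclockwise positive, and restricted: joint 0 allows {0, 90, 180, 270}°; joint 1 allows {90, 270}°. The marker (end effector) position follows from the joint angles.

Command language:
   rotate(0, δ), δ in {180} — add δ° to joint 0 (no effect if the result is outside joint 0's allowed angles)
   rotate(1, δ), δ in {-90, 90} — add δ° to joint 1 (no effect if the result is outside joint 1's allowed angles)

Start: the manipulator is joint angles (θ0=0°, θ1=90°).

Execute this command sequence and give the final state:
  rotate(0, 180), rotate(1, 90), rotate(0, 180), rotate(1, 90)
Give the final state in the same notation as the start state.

joint angles (θ0=0°, θ1=90°)

begin: joint angles (θ0=0°, θ1=90°)
step 1 (rotate(0, 180)): joint angles (θ0=180°, θ1=90°)
step 2 (rotate(1, 90)): joint angles (θ0=180°, θ1=90°)
step 3 (rotate(0, 180)): joint angles (θ0=0°, θ1=90°)
step 4 (rotate(1, 90)): joint angles (θ0=0°, θ1=90°)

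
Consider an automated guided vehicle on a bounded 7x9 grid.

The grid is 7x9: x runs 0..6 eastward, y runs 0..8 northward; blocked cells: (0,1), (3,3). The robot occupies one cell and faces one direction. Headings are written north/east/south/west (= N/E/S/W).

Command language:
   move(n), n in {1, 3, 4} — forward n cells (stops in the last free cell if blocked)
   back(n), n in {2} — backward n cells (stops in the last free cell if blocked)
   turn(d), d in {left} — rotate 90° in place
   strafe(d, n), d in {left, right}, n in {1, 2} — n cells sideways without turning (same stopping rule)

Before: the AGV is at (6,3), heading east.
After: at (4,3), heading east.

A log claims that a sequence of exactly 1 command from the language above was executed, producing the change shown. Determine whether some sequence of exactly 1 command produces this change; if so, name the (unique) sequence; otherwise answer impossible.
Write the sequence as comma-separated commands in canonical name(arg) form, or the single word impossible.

key: heading stays E — the single command does not turn
begin: at (6,3), heading east
[1] after back(2): at (4,3), heading east
uniquely the one of 9 1-step routes that fits.

back(2)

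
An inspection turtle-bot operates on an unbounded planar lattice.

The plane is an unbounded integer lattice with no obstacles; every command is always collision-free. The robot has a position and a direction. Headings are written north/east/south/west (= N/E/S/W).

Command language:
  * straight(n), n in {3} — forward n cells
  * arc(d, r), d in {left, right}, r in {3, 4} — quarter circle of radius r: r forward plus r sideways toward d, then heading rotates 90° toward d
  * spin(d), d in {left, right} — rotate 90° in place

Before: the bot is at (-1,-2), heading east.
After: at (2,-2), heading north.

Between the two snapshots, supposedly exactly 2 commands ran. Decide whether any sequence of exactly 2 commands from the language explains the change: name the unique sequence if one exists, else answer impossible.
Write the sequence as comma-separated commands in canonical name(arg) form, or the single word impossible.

straight(3), spin(left)

key: cell and facing (now N) both changed — the 2 commands mix motion and turning
begin: at (-1,-2), heading east
1. straight(3) → at (2,-2), heading east
2. spin(left) → at (2,-2), heading north
all 49 alternatives checked — unique.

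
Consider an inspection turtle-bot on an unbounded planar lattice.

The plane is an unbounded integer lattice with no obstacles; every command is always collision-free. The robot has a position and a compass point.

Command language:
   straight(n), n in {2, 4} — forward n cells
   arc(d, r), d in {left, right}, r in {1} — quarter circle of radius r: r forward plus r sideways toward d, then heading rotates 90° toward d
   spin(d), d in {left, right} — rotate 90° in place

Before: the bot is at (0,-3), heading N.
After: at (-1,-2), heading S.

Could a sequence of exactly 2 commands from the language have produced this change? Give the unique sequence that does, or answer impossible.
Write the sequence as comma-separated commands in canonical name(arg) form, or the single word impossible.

key: running spin(left) before arc(left, 1) would end elsewhere — order is forced
begin: at (0,-3), heading N
1. arc(left, 1) → at (-1,-2), heading W
2. spin(left) → at (-1,-2), heading S
no other 2-command option fits: unique.

arc(left, 1), spin(left)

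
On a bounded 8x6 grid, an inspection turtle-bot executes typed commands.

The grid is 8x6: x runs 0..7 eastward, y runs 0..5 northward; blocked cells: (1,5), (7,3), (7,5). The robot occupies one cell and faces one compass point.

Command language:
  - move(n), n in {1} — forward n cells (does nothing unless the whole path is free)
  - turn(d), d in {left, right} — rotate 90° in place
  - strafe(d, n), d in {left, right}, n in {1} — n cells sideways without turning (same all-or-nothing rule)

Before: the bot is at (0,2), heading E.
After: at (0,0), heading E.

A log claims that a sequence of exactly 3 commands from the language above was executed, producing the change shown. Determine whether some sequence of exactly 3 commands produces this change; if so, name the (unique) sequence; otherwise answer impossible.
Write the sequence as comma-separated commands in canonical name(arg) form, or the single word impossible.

key: heading stays E — no command in the sequence turns
begin: at (0,2), heading E
t=1 strafe(right, 1) ⇒ at (0,1), heading E
t=2 strafe(right, 1) ⇒ at (0,0), heading E
t=3 strafe(right, 1) ⇒ at (0,0), heading E
no rival 3-sequence matches.

strafe(right, 1), strafe(right, 1), strafe(right, 1)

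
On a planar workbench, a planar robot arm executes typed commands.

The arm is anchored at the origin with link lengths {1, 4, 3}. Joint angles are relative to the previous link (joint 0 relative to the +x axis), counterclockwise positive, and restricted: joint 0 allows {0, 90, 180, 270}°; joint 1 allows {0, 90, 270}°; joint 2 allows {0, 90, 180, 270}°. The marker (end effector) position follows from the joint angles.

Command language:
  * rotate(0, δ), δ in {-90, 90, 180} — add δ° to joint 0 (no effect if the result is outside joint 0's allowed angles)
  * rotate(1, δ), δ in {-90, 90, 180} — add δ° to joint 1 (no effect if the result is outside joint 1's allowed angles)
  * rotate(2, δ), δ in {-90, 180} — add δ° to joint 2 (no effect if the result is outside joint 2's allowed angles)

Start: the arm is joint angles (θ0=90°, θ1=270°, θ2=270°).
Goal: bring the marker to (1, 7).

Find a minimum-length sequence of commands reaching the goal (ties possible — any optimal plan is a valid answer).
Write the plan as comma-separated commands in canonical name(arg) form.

rotate(1, 180), rotate(2, -90), rotate(0, -90), rotate(2, 180)

from: joint angles (θ0=90°, θ1=270°, θ2=270°)
[1] after rotate(1, 180): joint angles (θ0=90°, θ1=90°, θ2=270°)
[2] after rotate(2, -90): joint angles (θ0=90°, θ1=90°, θ2=180°)
[3] after rotate(0, -90): joint angles (θ0=0°, θ1=90°, θ2=180°)
[4] after rotate(2, 180): joint angles (θ0=0°, θ1=90°, θ2=0°)
no 3-step plan works, so 4 is optimal.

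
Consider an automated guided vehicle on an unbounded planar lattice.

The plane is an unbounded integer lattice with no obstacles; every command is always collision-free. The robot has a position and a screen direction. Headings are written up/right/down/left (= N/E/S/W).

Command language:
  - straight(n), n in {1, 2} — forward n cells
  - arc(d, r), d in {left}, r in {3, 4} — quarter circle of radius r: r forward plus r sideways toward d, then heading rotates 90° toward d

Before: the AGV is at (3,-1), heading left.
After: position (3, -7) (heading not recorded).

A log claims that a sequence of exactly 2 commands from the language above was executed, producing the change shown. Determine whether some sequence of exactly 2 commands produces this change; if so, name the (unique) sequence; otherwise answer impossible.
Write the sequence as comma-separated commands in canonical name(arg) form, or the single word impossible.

arc(left, 3), arc(left, 3)

start: at (3,-1), heading left
1. arc(left, 3) → at (0,-4), heading down
2. arc(left, 3) → at (3,-7), heading right
uniquely the one of 16 2-step routes that fits.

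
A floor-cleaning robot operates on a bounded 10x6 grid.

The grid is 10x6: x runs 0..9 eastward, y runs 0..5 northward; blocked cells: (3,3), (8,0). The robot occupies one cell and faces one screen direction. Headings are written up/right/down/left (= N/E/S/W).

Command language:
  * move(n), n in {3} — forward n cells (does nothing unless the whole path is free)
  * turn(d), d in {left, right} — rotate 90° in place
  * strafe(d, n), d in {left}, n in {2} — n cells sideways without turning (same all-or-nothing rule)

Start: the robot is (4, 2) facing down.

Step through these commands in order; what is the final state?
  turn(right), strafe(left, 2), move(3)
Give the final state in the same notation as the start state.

(1, 0) facing left

from: (4, 2) facing down
step 1 (turn(right)): (4, 2) facing left
step 2 (strafe(left, 2)): (4, 0) facing left
step 3 (move(3)): (1, 0) facing left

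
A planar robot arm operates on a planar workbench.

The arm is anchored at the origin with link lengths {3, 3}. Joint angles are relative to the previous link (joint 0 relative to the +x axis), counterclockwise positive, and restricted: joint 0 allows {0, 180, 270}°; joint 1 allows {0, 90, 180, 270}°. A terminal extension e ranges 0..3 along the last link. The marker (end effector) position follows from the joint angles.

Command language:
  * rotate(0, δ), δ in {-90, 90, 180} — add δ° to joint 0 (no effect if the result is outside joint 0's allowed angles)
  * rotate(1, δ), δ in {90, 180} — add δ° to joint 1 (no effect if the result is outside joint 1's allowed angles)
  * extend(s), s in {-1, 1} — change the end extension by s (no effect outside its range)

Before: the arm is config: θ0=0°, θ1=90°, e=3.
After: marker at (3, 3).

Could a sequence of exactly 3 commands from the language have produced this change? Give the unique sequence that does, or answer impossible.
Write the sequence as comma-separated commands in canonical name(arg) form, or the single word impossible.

extend(-1), extend(-1), extend(-1)

from: config: θ0=0°, θ1=90°, e=3
1. extend(-1) → config: θ0=0°, θ1=90°, e=2
2. extend(-1) → config: θ0=0°, θ1=90°, e=1
3. extend(-1) → config: θ0=0°, θ1=90°, e=0
no rival 3-sequence matches.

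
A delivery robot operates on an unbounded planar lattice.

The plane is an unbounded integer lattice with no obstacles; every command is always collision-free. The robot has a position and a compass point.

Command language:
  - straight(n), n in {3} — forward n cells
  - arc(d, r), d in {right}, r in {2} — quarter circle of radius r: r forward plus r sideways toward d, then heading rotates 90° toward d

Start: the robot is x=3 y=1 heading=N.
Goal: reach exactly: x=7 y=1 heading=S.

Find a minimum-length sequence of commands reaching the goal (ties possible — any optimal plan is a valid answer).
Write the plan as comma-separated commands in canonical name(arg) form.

from: x=3 y=1 heading=N
1. arc(right, 2) → x=5 y=3 heading=E
2. arc(right, 2) → x=7 y=1 heading=S
minimal: 2 command(s), checked below 2.

arc(right, 2), arc(right, 2)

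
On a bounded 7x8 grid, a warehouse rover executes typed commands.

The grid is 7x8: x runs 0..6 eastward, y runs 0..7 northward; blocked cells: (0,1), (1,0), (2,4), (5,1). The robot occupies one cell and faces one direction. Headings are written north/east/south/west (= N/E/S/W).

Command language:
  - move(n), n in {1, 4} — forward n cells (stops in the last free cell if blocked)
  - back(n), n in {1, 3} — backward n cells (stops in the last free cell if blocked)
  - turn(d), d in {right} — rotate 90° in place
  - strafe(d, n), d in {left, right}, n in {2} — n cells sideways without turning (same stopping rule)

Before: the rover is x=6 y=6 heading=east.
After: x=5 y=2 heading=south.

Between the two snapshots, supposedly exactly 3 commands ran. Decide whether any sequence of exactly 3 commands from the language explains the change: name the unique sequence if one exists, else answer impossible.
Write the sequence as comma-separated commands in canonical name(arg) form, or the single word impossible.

key: cell and facing (now S) both changed — the 3 commands mix motion and turning
from: x=6 y=6 heading=east
step 1 (back(1)): x=5 y=6 heading=east
step 2 (turn(right)): x=5 y=6 heading=south
step 3 (move(4)): x=5 y=2 heading=south
no rival 3-sequence matches.

back(1), turn(right), move(4)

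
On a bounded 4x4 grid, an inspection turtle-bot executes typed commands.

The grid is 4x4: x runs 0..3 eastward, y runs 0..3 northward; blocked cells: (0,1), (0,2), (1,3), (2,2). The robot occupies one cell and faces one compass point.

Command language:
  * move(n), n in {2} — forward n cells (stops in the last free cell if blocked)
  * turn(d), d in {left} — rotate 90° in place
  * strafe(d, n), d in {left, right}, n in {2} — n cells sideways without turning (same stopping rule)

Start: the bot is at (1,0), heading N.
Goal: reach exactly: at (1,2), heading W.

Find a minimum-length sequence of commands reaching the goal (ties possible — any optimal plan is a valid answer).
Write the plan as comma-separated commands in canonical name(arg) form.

turn(left), strafe(right, 2)

start: at (1,0), heading N
[1] after turn(left): at (1,0), heading W
[2] after strafe(right, 2): at (1,2), heading W
shorter routes all fall short; 2 is best.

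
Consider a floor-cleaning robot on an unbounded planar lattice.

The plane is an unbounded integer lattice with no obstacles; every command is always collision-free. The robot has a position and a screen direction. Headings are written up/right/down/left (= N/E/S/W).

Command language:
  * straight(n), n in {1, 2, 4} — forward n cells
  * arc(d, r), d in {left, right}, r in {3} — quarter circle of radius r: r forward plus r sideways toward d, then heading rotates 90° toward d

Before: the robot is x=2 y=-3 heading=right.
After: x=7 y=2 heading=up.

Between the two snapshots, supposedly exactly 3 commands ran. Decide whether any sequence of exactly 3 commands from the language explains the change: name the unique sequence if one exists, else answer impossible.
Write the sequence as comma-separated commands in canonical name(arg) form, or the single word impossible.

key: position moved to (7,2) AND the heading swung to N — translation plus rotation needed
initial: x=2 y=-3 heading=right
step 1 (straight(2)): x=4 y=-3 heading=right
step 2 (arc(left, 3)): x=7 y=0 heading=up
step 3 (straight(2)): x=7 y=2 heading=up
no rival 3-sequence matches.

straight(2), arc(left, 3), straight(2)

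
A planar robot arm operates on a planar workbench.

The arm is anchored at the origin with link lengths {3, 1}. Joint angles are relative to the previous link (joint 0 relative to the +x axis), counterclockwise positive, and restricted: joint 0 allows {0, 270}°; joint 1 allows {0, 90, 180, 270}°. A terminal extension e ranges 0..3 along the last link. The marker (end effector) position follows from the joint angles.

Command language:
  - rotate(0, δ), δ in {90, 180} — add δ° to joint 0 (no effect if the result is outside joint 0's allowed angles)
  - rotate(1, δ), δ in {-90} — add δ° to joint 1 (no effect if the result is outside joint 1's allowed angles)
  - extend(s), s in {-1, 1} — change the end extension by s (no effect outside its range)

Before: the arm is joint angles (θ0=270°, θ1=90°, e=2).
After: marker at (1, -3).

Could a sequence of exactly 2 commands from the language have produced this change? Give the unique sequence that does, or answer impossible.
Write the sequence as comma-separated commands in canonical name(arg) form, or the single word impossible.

extend(-1), extend(-1)

t0: joint angles (θ0=270°, θ1=90°, e=2)
t=1 extend(-1) ⇒ joint angles (θ0=270°, θ1=90°, e=1)
t=2 extend(-1) ⇒ joint angles (θ0=270°, θ1=90°, e=0)
no other 2-command option fits: unique.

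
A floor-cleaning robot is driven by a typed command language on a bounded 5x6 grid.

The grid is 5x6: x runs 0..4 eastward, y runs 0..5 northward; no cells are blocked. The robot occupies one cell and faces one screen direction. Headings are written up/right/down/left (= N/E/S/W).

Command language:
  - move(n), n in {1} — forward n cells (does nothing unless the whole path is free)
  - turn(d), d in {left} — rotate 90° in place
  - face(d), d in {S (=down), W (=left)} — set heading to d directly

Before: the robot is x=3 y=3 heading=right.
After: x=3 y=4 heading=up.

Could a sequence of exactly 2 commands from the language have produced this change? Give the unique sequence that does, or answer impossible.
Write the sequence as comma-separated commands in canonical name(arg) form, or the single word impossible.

key: position moved to (3,4) AND the heading swung to N — translation plus rotation needed
initial: x=3 y=3 heading=right
[1] after turn(left): x=3 y=3 heading=up
[2] after move(1): x=3 y=4 heading=up
uniquely the one of 16 2-step routes that fits.

turn(left), move(1)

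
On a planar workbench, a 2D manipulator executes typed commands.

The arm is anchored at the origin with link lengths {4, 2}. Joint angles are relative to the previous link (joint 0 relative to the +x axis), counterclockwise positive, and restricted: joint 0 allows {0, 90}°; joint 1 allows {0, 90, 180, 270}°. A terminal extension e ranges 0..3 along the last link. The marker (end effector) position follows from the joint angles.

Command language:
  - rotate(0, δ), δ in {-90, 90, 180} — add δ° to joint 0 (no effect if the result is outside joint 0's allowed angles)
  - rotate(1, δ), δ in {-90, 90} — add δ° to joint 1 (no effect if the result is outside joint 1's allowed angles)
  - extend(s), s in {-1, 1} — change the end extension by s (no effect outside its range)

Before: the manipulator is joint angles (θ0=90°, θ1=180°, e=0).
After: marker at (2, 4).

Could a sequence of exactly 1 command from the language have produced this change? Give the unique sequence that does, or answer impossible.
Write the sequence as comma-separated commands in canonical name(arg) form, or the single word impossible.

rotate(1, 90)

from: joint angles (θ0=90°, θ1=180°, e=0)
t=1 rotate(1, 90) ⇒ joint angles (θ0=90°, θ1=270°, e=0)
no rival 1-sequence matches.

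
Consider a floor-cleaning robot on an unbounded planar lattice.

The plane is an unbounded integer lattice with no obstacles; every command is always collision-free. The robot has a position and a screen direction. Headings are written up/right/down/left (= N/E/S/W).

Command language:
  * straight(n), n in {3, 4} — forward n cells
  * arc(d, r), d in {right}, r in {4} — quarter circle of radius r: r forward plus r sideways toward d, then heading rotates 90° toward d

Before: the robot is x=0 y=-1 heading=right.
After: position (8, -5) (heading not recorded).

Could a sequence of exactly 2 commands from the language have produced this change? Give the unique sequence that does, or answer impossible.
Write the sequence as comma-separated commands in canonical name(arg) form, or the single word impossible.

straight(4), arc(right, 4)

key: running arc(right, 4) before straight(4) would end elsewhere — order is forced
t0: x=0 y=-1 heading=right
step 1 (straight(4)): x=4 y=-1 heading=right
step 2 (arc(right, 4)): x=8 y=-5 heading=down
no rival 2-sequence matches.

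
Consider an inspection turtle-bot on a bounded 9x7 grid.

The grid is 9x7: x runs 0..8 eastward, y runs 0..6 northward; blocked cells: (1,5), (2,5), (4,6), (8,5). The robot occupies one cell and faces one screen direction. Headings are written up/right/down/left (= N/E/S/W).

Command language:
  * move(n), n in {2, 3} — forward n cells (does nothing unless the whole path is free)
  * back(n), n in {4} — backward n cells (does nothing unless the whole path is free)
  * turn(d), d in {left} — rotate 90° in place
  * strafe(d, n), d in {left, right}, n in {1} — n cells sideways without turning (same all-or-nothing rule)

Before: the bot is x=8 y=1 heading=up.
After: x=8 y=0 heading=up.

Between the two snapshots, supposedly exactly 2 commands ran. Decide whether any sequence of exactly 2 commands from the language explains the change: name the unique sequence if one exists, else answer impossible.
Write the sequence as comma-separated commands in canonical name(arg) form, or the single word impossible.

move(3), back(4)

key: order matters: swapping move(3) and back(4) lands elsewhere
start: x=8 y=1 heading=up
[1] after move(3): x=8 y=4 heading=up
[2] after back(4): x=8 y=0 heading=up
uniquely the one of 36 2-step routes that fits.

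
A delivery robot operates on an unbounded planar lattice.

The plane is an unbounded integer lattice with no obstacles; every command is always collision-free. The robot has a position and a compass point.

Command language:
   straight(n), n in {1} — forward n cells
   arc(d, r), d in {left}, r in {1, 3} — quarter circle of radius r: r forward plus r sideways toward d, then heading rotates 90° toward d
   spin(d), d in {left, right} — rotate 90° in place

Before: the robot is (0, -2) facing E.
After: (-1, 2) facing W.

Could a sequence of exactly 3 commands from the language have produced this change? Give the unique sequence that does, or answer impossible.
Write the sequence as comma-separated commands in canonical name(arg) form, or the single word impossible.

key: cell and facing (now W) both changed — the 3 commands mix motion and turning
initial: (0, -2) facing E
step 1 (straight(1)): (1, -2) facing E
step 2 (arc(left, 1)): (2, -1) facing N
step 3 (arc(left, 3)): (-1, 2) facing W
no rival 3-sequence matches.

straight(1), arc(left, 1), arc(left, 3)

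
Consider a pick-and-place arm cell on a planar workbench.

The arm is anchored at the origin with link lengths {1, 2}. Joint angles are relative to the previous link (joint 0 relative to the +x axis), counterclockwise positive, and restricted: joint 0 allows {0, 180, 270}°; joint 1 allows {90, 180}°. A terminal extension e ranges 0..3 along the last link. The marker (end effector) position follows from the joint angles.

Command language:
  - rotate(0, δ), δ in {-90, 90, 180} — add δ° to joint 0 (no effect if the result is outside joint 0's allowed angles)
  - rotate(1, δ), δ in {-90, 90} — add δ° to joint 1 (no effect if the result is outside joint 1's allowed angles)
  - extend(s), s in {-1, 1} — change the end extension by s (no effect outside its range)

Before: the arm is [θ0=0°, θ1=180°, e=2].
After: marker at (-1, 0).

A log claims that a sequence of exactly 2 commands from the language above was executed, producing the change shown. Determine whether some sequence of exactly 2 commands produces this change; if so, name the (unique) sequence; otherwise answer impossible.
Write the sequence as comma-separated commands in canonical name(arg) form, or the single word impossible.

from: [θ0=0°, θ1=180°, e=2]
[1] after extend(-1): [θ0=0°, θ1=180°, e=1]
[2] after extend(-1): [θ0=0°, θ1=180°, e=0]
no rival 2-sequence matches.

extend(-1), extend(-1)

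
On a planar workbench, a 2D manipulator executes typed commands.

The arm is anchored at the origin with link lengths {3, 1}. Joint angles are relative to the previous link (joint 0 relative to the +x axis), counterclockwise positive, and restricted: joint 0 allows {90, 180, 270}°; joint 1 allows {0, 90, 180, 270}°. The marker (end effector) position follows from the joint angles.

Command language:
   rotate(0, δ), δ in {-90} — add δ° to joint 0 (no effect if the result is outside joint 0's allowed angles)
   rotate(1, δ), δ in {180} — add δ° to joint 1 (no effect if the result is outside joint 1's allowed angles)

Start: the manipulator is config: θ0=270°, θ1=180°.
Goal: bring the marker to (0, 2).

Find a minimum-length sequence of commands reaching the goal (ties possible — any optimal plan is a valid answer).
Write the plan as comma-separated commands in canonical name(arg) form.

rotate(0, -90), rotate(0, -90)

t0: config: θ0=270°, θ1=180°
1. rotate(0, -90) → config: θ0=180°, θ1=180°
2. rotate(0, -90) → config: θ0=90°, θ1=180°
nothing shorter than 2 reaches the goal.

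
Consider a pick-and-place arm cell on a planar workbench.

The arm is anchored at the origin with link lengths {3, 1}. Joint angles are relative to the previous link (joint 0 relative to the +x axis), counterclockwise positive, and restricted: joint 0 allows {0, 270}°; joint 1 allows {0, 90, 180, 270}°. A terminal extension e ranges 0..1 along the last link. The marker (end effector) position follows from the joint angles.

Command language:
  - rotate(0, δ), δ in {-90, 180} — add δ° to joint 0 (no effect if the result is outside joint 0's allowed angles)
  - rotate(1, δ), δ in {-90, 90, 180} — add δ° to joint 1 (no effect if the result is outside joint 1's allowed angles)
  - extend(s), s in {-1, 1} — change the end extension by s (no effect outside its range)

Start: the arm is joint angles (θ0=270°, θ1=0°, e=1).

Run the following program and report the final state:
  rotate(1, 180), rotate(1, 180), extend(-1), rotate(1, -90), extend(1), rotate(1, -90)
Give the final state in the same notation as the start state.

t0: joint angles (θ0=270°, θ1=0°, e=1)
[1] after rotate(1, 180): joint angles (θ0=270°, θ1=180°, e=1)
[2] after rotate(1, 180): joint angles (θ0=270°, θ1=0°, e=1)
[3] after extend(-1): joint angles (θ0=270°, θ1=0°, e=0)
[4] after rotate(1, -90): joint angles (θ0=270°, θ1=270°, e=0)
[5] after extend(1): joint angles (θ0=270°, θ1=270°, e=1)
[6] after rotate(1, -90): joint angles (θ0=270°, θ1=180°, e=1)

joint angles (θ0=270°, θ1=180°, e=1)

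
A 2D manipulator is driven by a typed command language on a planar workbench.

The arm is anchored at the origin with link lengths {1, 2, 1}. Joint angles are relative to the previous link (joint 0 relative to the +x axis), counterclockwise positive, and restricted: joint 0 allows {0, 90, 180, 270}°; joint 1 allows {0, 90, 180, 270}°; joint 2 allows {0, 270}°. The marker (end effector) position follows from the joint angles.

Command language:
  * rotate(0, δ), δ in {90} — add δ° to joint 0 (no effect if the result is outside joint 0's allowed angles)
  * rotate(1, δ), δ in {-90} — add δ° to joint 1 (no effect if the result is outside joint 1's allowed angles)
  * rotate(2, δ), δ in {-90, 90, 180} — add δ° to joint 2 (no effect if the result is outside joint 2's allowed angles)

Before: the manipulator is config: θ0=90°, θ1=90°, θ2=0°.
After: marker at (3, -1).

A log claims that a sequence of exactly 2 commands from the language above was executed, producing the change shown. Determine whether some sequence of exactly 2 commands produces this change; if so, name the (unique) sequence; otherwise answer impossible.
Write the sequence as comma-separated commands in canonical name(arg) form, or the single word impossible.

begin: config: θ0=90°, θ1=90°, θ2=0°
step 1 (rotate(0, 90)): config: θ0=180°, θ1=90°, θ2=0°
step 2 (rotate(0, 90)): config: θ0=270°, θ1=90°, θ2=0°
all 25 alternatives checked — unique.

rotate(0, 90), rotate(0, 90)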